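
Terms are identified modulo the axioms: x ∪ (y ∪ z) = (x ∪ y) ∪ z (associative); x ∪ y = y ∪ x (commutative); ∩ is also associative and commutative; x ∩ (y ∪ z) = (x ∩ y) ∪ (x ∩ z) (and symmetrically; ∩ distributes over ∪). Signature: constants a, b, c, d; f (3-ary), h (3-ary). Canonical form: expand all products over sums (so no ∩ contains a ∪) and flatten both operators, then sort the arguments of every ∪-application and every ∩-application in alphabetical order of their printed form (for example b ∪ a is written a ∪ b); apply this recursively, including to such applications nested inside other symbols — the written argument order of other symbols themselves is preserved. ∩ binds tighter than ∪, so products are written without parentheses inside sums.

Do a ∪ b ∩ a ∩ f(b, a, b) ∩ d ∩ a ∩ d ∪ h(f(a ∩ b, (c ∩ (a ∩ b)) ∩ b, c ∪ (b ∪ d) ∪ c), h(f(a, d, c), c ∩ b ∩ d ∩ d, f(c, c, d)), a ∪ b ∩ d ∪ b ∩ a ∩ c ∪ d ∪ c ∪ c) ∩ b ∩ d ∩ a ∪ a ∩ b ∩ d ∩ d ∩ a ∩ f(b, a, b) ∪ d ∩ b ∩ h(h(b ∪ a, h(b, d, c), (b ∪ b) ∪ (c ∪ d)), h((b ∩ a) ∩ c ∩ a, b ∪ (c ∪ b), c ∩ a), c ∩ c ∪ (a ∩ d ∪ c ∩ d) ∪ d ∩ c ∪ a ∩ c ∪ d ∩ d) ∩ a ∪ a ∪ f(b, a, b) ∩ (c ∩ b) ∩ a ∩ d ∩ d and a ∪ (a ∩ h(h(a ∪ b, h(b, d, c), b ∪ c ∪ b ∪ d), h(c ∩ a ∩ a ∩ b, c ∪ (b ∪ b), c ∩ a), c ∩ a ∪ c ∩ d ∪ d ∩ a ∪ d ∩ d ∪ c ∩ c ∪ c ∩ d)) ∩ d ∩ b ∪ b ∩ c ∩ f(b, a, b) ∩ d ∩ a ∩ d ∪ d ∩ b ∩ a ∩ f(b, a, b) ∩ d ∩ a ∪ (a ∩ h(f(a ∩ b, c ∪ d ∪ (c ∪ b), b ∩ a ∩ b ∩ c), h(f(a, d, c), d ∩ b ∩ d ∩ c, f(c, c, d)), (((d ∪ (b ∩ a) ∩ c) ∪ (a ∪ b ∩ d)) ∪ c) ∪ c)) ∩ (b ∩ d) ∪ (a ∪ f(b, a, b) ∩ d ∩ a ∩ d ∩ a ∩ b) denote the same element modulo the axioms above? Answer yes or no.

Answer: no — a ∪ a ∪ a ∩ a ∩ b ∩ d ∩ d ∩ f(b, a, b) ∪ a ∩ a ∩ b ∩ d ∩ d ∩ f(b, a, b) ∪ a ∩ b ∩ c ∩ d ∩ d ∩ f(b, a, b) ∪ a ∩ b ∩ d ∩ h(f(a ∩ b, a ∩ b ∩ b ∩ c, b ∪ c ∪ c ∪ d), h(f(a, d, c), b ∩ c ∩ d ∩ d, f(c, c, d)), a ∪ a ∩ b ∩ c ∪ b ∩ d ∪ c ∪ c ∪ d) ∪ a ∩ b ∩ d ∩ h(h(a ∪ b, h(b, d, c), b ∪ b ∪ c ∪ d), h(a ∩ a ∩ b ∩ c, b ∪ b ∪ c, a ∩ c), a ∩ c ∪ a ∩ d ∪ c ∩ c ∪ c ∩ d ∪ c ∩ d ∪ d ∩ d) vs a ∪ a ∪ a ∩ a ∩ b ∩ d ∩ d ∩ f(b, a, b) ∪ a ∩ a ∩ b ∩ d ∩ d ∩ f(b, a, b) ∪ a ∩ b ∩ c ∩ d ∩ d ∩ f(b, a, b) ∪ a ∩ b ∩ d ∩ h(f(a ∩ b, b ∪ c ∪ c ∪ d, a ∩ b ∩ b ∩ c), h(f(a, d, c), b ∩ c ∩ d ∩ d, f(c, c, d)), a ∪ a ∩ b ∩ c ∪ b ∩ d ∪ c ∪ c ∪ d) ∪ a ∩ b ∩ d ∩ h(h(a ∪ b, h(b, d, c), b ∪ b ∪ c ∪ d), h(a ∩ a ∩ b ∩ c, b ∪ b ∪ c, a ∩ c), a ∩ c ∪ a ∩ d ∪ c ∩ c ∪ c ∩ d ∪ c ∩ d ∪ d ∩ d)

Derivation:
Left:  a ∪ b ∩ a ∩ f(b, a, b) ∩ d ∩ a ∩ d ∪ h(f(a ∩ b, (c ∩ (a ∩ b)) ∩ b, c ∪ (b ∪ d) ∪ c), h(f(a, d, c), c ∩ b ∩ d ∩ d, f(c, c, d)), a ∪ b ∩ d ∪ b ∩ a ∩ c ∪ d ∪ c ∪ c) ∩ b ∩ d ∩ a ∪ a ∩ b ∩ d ∩ d ∩ a ∩ f(b, a, b) ∪ d ∩ b ∩ h(h(b ∪ a, h(b, d, c), (b ∪ b) ∪ (c ∪ d)), h((b ∩ a) ∩ c ∩ a, b ∪ (c ∪ b), c ∩ a), c ∩ c ∪ (a ∩ d ∪ c ∩ d) ∪ d ∩ c ∪ a ∩ c ∪ d ∩ d) ∩ a ∪ a ∪ f(b, a, b) ∩ (c ∩ b) ∩ a ∩ d ∩ d
  Un-nest:  a ∪ a ∩ a ∩ b ∩ d ∩ d ∩ f(b, a, b) ∪ a ∩ b ∩ d ∩ h(f(a ∩ b, a ∩ b ∩ b ∩ c, b ∪ c ∪ c ∪ d), h(f(a, d, c), b ∩ c ∩ d ∩ d, f(c, c, d)), a ∪ a ∩ b ∩ c ∪ b ∩ d ∪ c ∪ c ∪ d) ∪ a ∩ a ∩ b ∩ d ∩ d ∩ f(b, a, b) ∪ a ∩ b ∩ d ∩ h(h(a ∪ b, h(b, d, c), b ∪ b ∪ c ∪ d), h(a ∩ a ∩ b ∩ c, b ∪ b ∪ c, a ∩ c), a ∩ c ∪ a ∩ d ∪ c ∩ c ∪ c ∩ d ∪ c ∩ d ∪ d ∩ d) ∪ a ∪ a ∩ b ∩ c ∩ d ∩ d ∩ f(b, a, b)
  Order the arguments:  a ∪ a ∪ a ∩ a ∩ b ∩ d ∩ d ∩ f(b, a, b) ∪ a ∩ a ∩ b ∩ d ∩ d ∩ f(b, a, b) ∪ a ∩ b ∩ c ∩ d ∩ d ∩ f(b, a, b) ∪ a ∩ b ∩ d ∩ h(f(a ∩ b, a ∩ b ∩ b ∩ c, b ∪ c ∪ c ∪ d), h(f(a, d, c), b ∩ c ∩ d ∩ d, f(c, c, d)), a ∪ a ∩ b ∩ c ∪ b ∩ d ∪ c ∪ c ∪ d) ∪ a ∩ b ∩ d ∩ h(h(a ∪ b, h(b, d, c), b ∪ b ∪ c ∪ d), h(a ∩ a ∩ b ∩ c, b ∪ b ∪ c, a ∩ c), a ∩ c ∪ a ∩ d ∪ c ∩ c ∪ c ∩ d ∪ c ∩ d ∪ d ∩ d)
Right:  a ∪ (a ∩ h(h(a ∪ b, h(b, d, c), b ∪ c ∪ b ∪ d), h(c ∩ a ∩ a ∩ b, c ∪ (b ∪ b), c ∩ a), c ∩ a ∪ c ∩ d ∪ d ∩ a ∪ d ∩ d ∪ c ∩ c ∪ c ∩ d)) ∩ d ∩ b ∪ b ∩ c ∩ f(b, a, b) ∩ d ∩ a ∩ d ∪ d ∩ b ∩ a ∩ f(b, a, b) ∩ d ∩ a ∪ (a ∩ h(f(a ∩ b, c ∪ d ∪ (c ∪ b), b ∩ a ∩ b ∩ c), h(f(a, d, c), d ∩ b ∩ d ∩ c, f(c, c, d)), (((d ∪ (b ∩ a) ∩ c) ∪ (a ∪ b ∩ d)) ∪ c) ∪ c)) ∩ (b ∩ d) ∪ (a ∪ f(b, a, b) ∩ d ∩ a ∩ d ∩ a ∩ b)
  Flatten:  a ∪ a ∩ b ∩ d ∩ h(h(a ∪ b, h(b, d, c), b ∪ b ∪ c ∪ d), h(a ∩ a ∩ b ∩ c, b ∪ b ∪ c, a ∩ c), a ∩ c ∪ a ∩ d ∪ c ∩ c ∪ c ∩ d ∪ c ∩ d ∪ d ∩ d) ∪ a ∩ b ∩ c ∩ d ∩ d ∩ f(b, a, b) ∪ a ∩ a ∩ b ∩ d ∩ d ∩ f(b, a, b) ∪ a ∩ b ∩ d ∩ h(f(a ∩ b, b ∪ c ∪ c ∪ d, a ∩ b ∩ b ∩ c), h(f(a, d, c), b ∩ c ∩ d ∩ d, f(c, c, d)), a ∪ a ∩ b ∩ c ∪ b ∩ d ∪ c ∪ c ∪ d) ∪ a ∪ a ∩ a ∩ b ∩ d ∩ d ∩ f(b, a, b)
  Sort:  a ∪ a ∪ a ∩ a ∩ b ∩ d ∩ d ∩ f(b, a, b) ∪ a ∩ a ∩ b ∩ d ∩ d ∩ f(b, a, b) ∪ a ∩ b ∩ c ∩ d ∩ d ∩ f(b, a, b) ∪ a ∩ b ∩ d ∩ h(f(a ∩ b, b ∪ c ∪ c ∪ d, a ∩ b ∩ b ∩ c), h(f(a, d, c), b ∩ c ∩ d ∩ d, f(c, c, d)), a ∪ a ∩ b ∩ c ∪ b ∩ d ∪ c ∪ c ∪ d) ∪ a ∩ b ∩ d ∩ h(h(a ∪ b, h(b, d, c), b ∪ b ∪ c ∪ d), h(a ∩ a ∩ b ∩ c, b ∪ b ∪ c, a ∩ c), a ∩ c ∪ a ∩ d ∪ c ∩ c ∪ c ∩ d ∪ c ∩ d ∪ d ∩ d)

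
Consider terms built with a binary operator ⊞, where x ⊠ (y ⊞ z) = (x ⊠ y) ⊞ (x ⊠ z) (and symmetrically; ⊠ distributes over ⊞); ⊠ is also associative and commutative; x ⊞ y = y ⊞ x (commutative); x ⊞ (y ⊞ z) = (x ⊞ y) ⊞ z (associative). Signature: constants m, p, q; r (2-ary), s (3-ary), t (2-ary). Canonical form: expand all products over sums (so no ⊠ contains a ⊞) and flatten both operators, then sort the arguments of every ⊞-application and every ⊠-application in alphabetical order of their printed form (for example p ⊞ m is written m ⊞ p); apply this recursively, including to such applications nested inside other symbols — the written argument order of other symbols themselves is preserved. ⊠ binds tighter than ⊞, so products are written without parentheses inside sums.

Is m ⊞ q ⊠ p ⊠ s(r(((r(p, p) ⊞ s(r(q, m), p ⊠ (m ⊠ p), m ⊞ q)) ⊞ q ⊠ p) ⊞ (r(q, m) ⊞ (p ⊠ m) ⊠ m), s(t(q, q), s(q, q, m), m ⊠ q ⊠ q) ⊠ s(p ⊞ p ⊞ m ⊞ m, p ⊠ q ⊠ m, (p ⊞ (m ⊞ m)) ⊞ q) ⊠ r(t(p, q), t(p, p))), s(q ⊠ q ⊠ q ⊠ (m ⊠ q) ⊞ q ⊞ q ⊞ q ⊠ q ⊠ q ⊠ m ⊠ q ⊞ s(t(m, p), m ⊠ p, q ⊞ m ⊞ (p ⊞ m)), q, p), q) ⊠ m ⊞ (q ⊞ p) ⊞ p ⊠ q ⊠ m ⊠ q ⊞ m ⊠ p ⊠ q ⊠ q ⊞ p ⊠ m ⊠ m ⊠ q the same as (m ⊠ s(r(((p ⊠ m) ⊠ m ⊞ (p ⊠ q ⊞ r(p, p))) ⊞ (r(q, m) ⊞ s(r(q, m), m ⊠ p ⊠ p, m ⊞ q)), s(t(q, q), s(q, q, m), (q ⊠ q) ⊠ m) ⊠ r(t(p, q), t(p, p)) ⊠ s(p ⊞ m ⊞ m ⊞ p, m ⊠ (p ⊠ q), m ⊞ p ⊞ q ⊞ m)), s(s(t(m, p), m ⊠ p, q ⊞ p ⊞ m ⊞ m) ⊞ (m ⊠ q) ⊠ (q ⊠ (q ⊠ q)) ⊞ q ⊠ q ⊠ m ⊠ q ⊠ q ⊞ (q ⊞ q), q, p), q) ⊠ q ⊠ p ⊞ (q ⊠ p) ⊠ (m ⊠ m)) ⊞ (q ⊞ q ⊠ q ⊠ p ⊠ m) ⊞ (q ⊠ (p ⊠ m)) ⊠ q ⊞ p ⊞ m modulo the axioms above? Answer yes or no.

Answer: yes — both canonical forms are m ⊞ m ⊠ m ⊠ p ⊠ q ⊞ m ⊠ p ⊠ q ⊠ q ⊞ m ⊠ p ⊠ q ⊠ q ⊞ m ⊠ p ⊠ q ⊠ s(r(m ⊠ m ⊠ p ⊞ p ⊠ q ⊞ r(p, p) ⊞ r(q, m) ⊞ s(r(q, m), m ⊠ p ⊠ p, m ⊞ q), r(t(p, q), t(p, p)) ⊠ s(m ⊞ m ⊞ p ⊞ p, m ⊠ p ⊠ q, m ⊞ m ⊞ p ⊞ q) ⊠ s(t(q, q), s(q, q, m), m ⊠ q ⊠ q)), s(m ⊠ q ⊠ q ⊠ q ⊠ q ⊞ m ⊠ q ⊠ q ⊠ q ⊠ q ⊞ q ⊞ q ⊞ s(t(m, p), m ⊠ p, m ⊞ m ⊞ p ⊞ q), q, p), q) ⊞ p ⊞ q

Derivation:
Left:  m ⊞ q ⊠ p ⊠ s(r(((r(p, p) ⊞ s(r(q, m), p ⊠ (m ⊠ p), m ⊞ q)) ⊞ q ⊠ p) ⊞ (r(q, m) ⊞ (p ⊠ m) ⊠ m), s(t(q, q), s(q, q, m), m ⊠ q ⊠ q) ⊠ s(p ⊞ p ⊞ m ⊞ m, p ⊠ q ⊠ m, (p ⊞ (m ⊞ m)) ⊞ q) ⊠ r(t(p, q), t(p, p))), s(q ⊠ q ⊠ q ⊠ (m ⊠ q) ⊞ q ⊞ q ⊞ q ⊠ q ⊠ q ⊠ m ⊠ q ⊞ s(t(m, p), m ⊠ p, q ⊞ m ⊞ (p ⊞ m)), q, p), q) ⊠ m ⊞ (q ⊞ p) ⊞ p ⊠ q ⊠ m ⊠ q ⊞ m ⊠ p ⊠ q ⊠ q ⊞ p ⊠ m ⊠ m ⊠ q
  Un-nest:  m ⊞ m ⊠ p ⊠ q ⊠ s(r(m ⊠ m ⊠ p ⊞ p ⊠ q ⊞ r(p, p) ⊞ r(q, m) ⊞ s(r(q, m), m ⊠ p ⊠ p, m ⊞ q), r(t(p, q), t(p, p)) ⊠ s(m ⊞ m ⊞ p ⊞ p, m ⊠ p ⊠ q, m ⊞ m ⊞ p ⊞ q) ⊠ s(t(q, q), s(q, q, m), m ⊠ q ⊠ q)), s(m ⊠ q ⊠ q ⊠ q ⊠ q ⊞ m ⊠ q ⊠ q ⊠ q ⊠ q ⊞ q ⊞ q ⊞ s(t(m, p), m ⊠ p, m ⊞ m ⊞ p ⊞ q), q, p), q) ⊞ q ⊞ p ⊞ m ⊠ p ⊠ q ⊠ q ⊞ m ⊠ p ⊠ q ⊠ q ⊞ m ⊠ m ⊠ p ⊠ q
  Sort:  m ⊞ m ⊠ m ⊠ p ⊠ q ⊞ m ⊠ p ⊠ q ⊠ q ⊞ m ⊠ p ⊠ q ⊠ q ⊞ m ⊠ p ⊠ q ⊠ s(r(m ⊠ m ⊠ p ⊞ p ⊠ q ⊞ r(p, p) ⊞ r(q, m) ⊞ s(r(q, m), m ⊠ p ⊠ p, m ⊞ q), r(t(p, q), t(p, p)) ⊠ s(m ⊞ m ⊞ p ⊞ p, m ⊠ p ⊠ q, m ⊞ m ⊞ p ⊞ q) ⊠ s(t(q, q), s(q, q, m), m ⊠ q ⊠ q)), s(m ⊠ q ⊠ q ⊠ q ⊠ q ⊞ m ⊠ q ⊠ q ⊠ q ⊠ q ⊞ q ⊞ q ⊞ s(t(m, p), m ⊠ p, m ⊞ m ⊞ p ⊞ q), q, p), q) ⊞ p ⊞ q
Right:  (m ⊠ s(r(((p ⊠ m) ⊠ m ⊞ (p ⊠ q ⊞ r(p, p))) ⊞ (r(q, m) ⊞ s(r(q, m), m ⊠ p ⊠ p, m ⊞ q)), s(t(q, q), s(q, q, m), (q ⊠ q) ⊠ m) ⊠ r(t(p, q), t(p, p)) ⊠ s(p ⊞ m ⊞ m ⊞ p, m ⊠ (p ⊠ q), m ⊞ p ⊞ q ⊞ m)), s(s(t(m, p), m ⊠ p, q ⊞ p ⊞ m ⊞ m) ⊞ (m ⊠ q) ⊠ (q ⊠ (q ⊠ q)) ⊞ q ⊠ q ⊠ m ⊠ q ⊠ q ⊞ (q ⊞ q), q, p), q) ⊠ q ⊠ p ⊞ (q ⊠ p) ⊠ (m ⊠ m)) ⊞ (q ⊞ q ⊠ q ⊠ p ⊠ m) ⊞ (q ⊠ (p ⊠ m)) ⊠ q ⊞ p ⊞ m
  Merge nested applications:  m ⊠ p ⊠ q ⊠ s(r(m ⊠ m ⊠ p ⊞ p ⊠ q ⊞ r(p, p) ⊞ r(q, m) ⊞ s(r(q, m), m ⊠ p ⊠ p, m ⊞ q), r(t(p, q), t(p, p)) ⊠ s(m ⊞ m ⊞ p ⊞ p, m ⊠ p ⊠ q, m ⊞ m ⊞ p ⊞ q) ⊠ s(t(q, q), s(q, q, m), m ⊠ q ⊠ q)), s(m ⊠ q ⊠ q ⊠ q ⊠ q ⊞ m ⊠ q ⊠ q ⊠ q ⊠ q ⊞ q ⊞ q ⊞ s(t(m, p), m ⊠ p, m ⊞ m ⊞ p ⊞ q), q, p), q) ⊞ m ⊠ m ⊠ p ⊠ q ⊞ q ⊞ m ⊠ p ⊠ q ⊠ q ⊞ m ⊠ p ⊠ q ⊠ q ⊞ p ⊞ m
  Order the arguments:  m ⊞ m ⊠ m ⊠ p ⊠ q ⊞ m ⊠ p ⊠ q ⊠ q ⊞ m ⊠ p ⊠ q ⊠ q ⊞ m ⊠ p ⊠ q ⊠ s(r(m ⊠ m ⊠ p ⊞ p ⊠ q ⊞ r(p, p) ⊞ r(q, m) ⊞ s(r(q, m), m ⊠ p ⊠ p, m ⊞ q), r(t(p, q), t(p, p)) ⊠ s(m ⊞ m ⊞ p ⊞ p, m ⊠ p ⊠ q, m ⊞ m ⊞ p ⊞ q) ⊠ s(t(q, q), s(q, q, m), m ⊠ q ⊠ q)), s(m ⊠ q ⊠ q ⊠ q ⊠ q ⊞ m ⊠ q ⊠ q ⊠ q ⊠ q ⊞ q ⊞ q ⊞ s(t(m, p), m ⊠ p, m ⊞ m ⊞ p ⊞ q), q, p), q) ⊞ p ⊞ q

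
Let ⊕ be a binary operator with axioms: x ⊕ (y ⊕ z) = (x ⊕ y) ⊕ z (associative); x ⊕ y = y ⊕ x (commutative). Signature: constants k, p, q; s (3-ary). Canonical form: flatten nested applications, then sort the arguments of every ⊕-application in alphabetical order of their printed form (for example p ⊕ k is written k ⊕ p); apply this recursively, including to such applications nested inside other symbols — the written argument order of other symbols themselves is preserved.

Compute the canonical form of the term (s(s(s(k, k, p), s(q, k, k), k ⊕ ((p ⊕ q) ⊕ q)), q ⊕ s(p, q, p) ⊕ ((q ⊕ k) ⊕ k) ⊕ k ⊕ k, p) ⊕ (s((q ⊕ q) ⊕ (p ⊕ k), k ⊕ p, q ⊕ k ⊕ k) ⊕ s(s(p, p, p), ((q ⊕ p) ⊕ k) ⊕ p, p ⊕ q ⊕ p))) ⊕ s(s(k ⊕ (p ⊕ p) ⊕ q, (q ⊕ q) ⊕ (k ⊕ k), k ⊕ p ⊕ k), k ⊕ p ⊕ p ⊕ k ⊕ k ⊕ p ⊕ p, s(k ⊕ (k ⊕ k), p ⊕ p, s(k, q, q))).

Un-nest:  s(s(s(k, k, p), s(q, k, k), k ⊕ ((p ⊕ q) ⊕ q)), q ⊕ s(p, q, p) ⊕ ((q ⊕ k) ⊕ k) ⊕ k ⊕ k, p) ⊕ s((q ⊕ q) ⊕ (p ⊕ k), k ⊕ p, q ⊕ k ⊕ k) ⊕ s(s(p, p, p), ((q ⊕ p) ⊕ k) ⊕ p, p ⊕ q ⊕ p) ⊕ s(s(k ⊕ (p ⊕ p) ⊕ q, (q ⊕ q) ⊕ (k ⊕ k), k ⊕ p ⊕ k), k ⊕ p ⊕ p ⊕ k ⊕ k ⊕ p ⊕ p, s(k ⊕ (k ⊕ k), p ⊕ p, s(k, q, q)))
Simplify inside:  s(s(s(k, k, p), s(q, k, k), k ⊕ ((p ⊕ q) ⊕ q)), q ⊕ s(p, q, p) ⊕ ((q ⊕ k) ⊕ k) ⊕ k ⊕ k, p)  →  s(s(s(k, k, p), s(q, k, k), k ⊕ p ⊕ q ⊕ q), k ⊕ k ⊕ k ⊕ k ⊕ q ⊕ q ⊕ s(p, q, p), p)
Inside:  s((q ⊕ q) ⊕ (p ⊕ k), k ⊕ p, q ⊕ k ⊕ k)  →  s(k ⊕ p ⊕ q ⊕ q, k ⊕ p, k ⊕ k ⊕ q)
Simplify inside:  s(s(p, p, p), ((q ⊕ p) ⊕ k) ⊕ p, p ⊕ q ⊕ p)  →  s(s(p, p, p), k ⊕ p ⊕ p ⊕ q, p ⊕ p ⊕ q)
Sort arguments:  s(k ⊕ p ⊕ q ⊕ q, k ⊕ p, k ⊕ k ⊕ q) ⊕ s(s(k ⊕ p ⊕ p ⊕ q, k ⊕ k ⊕ q ⊕ q, k ⊕ k ⊕ p), k ⊕ k ⊕ k ⊕ p ⊕ p ⊕ p ⊕ p, s(k ⊕ k ⊕ k, p ⊕ p, s(k, q, q))) ⊕ s(s(p, p, p), k ⊕ p ⊕ p ⊕ q, p ⊕ p ⊕ q) ⊕ s(s(s(k, k, p), s(q, k, k), k ⊕ p ⊕ q ⊕ q), k ⊕ k ⊕ k ⊕ k ⊕ q ⊕ q ⊕ s(p, q, p), p)

Answer: s(k ⊕ p ⊕ q ⊕ q, k ⊕ p, k ⊕ k ⊕ q) ⊕ s(s(k ⊕ p ⊕ p ⊕ q, k ⊕ k ⊕ q ⊕ q, k ⊕ k ⊕ p), k ⊕ k ⊕ k ⊕ p ⊕ p ⊕ p ⊕ p, s(k ⊕ k ⊕ k, p ⊕ p, s(k, q, q))) ⊕ s(s(p, p, p), k ⊕ p ⊕ p ⊕ q, p ⊕ p ⊕ q) ⊕ s(s(s(k, k, p), s(q, k, k), k ⊕ p ⊕ q ⊕ q), k ⊕ k ⊕ k ⊕ k ⊕ q ⊕ q ⊕ s(p, q, p), p)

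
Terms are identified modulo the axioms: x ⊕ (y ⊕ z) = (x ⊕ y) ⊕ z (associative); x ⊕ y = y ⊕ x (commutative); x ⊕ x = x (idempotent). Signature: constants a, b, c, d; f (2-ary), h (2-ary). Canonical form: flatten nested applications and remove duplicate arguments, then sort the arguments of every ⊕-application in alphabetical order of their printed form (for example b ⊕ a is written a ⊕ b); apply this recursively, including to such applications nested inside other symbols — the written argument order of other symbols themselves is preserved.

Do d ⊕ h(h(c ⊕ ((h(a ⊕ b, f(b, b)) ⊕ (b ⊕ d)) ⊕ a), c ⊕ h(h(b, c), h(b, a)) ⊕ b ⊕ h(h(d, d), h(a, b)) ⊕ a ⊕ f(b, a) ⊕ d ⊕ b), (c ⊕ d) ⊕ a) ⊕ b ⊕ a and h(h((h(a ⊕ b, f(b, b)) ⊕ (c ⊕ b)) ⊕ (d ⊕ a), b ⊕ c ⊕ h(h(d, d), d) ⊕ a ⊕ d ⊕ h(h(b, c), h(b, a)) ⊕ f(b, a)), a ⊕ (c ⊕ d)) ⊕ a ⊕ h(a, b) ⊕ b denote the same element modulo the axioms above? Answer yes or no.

Answer: no — a ⊕ b ⊕ d ⊕ h(h(a ⊕ b ⊕ c ⊕ d ⊕ h(a ⊕ b, f(b, b)), a ⊕ b ⊕ c ⊕ d ⊕ f(b, a) ⊕ h(h(b, c), h(b, a)) ⊕ h(h(d, d), h(a, b))), a ⊕ c ⊕ d) vs a ⊕ b ⊕ h(a, b) ⊕ h(h(a ⊕ b ⊕ c ⊕ d ⊕ h(a ⊕ b, f(b, b)), a ⊕ b ⊕ c ⊕ d ⊕ f(b, a) ⊕ h(h(b, c), h(b, a)) ⊕ h(h(d, d), d)), a ⊕ c ⊕ d)

Derivation:
Left:  d ⊕ h(h(c ⊕ ((h(a ⊕ b, f(b, b)) ⊕ (b ⊕ d)) ⊕ a), c ⊕ h(h(b, c), h(b, a)) ⊕ b ⊕ h(h(d, d), h(a, b)) ⊕ a ⊕ f(b, a) ⊕ d ⊕ b), (c ⊕ d) ⊕ a) ⊕ b ⊕ a
  Inside:  h(h(c ⊕ ((h(a ⊕ b, f(b, b)) ⊕ (b ⊕ d)) ⊕ a), c ⊕ h(h(b, c), h(b, a)) ⊕ b ⊕ h(h(d, d), h(a, b)) ⊕ a ⊕ f(b, a) ⊕ d ⊕ b), (c ⊕ d) ⊕ a)  →  h(h(a ⊕ b ⊕ c ⊕ d ⊕ h(a ⊕ b, f(b, b)), a ⊕ b ⊕ c ⊕ d ⊕ f(b, a) ⊕ h(h(b, c), h(b, a)) ⊕ h(h(d, d), h(a, b))), a ⊕ c ⊕ d)
  Order the arguments:  a ⊕ b ⊕ d ⊕ h(h(a ⊕ b ⊕ c ⊕ d ⊕ h(a ⊕ b, f(b, b)), a ⊕ b ⊕ c ⊕ d ⊕ f(b, a) ⊕ h(h(b, c), h(b, a)) ⊕ h(h(d, d), h(a, b))), a ⊕ c ⊕ d)
Right:  h(h((h(a ⊕ b, f(b, b)) ⊕ (c ⊕ b)) ⊕ (d ⊕ a), b ⊕ c ⊕ h(h(d, d), d) ⊕ a ⊕ d ⊕ h(h(b, c), h(b, a)) ⊕ f(b, a)), a ⊕ (c ⊕ d)) ⊕ a ⊕ h(a, b) ⊕ b
  Inside:  h(h((h(a ⊕ b, f(b, b)) ⊕ (c ⊕ b)) ⊕ (d ⊕ a), b ⊕ c ⊕ h(h(d, d), d) ⊕ a ⊕ d ⊕ h(h(b, c), h(b, a)) ⊕ f(b, a)), a ⊕ (c ⊕ d))  →  h(h(a ⊕ b ⊕ c ⊕ d ⊕ h(a ⊕ b, f(b, b)), a ⊕ b ⊕ c ⊕ d ⊕ f(b, a) ⊕ h(h(b, c), h(b, a)) ⊕ h(h(d, d), d)), a ⊕ c ⊕ d)
  Sort:  a ⊕ b ⊕ h(a, b) ⊕ h(h(a ⊕ b ⊕ c ⊕ d ⊕ h(a ⊕ b, f(b, b)), a ⊕ b ⊕ c ⊕ d ⊕ f(b, a) ⊕ h(h(b, c), h(b, a)) ⊕ h(h(d, d), d)), a ⊕ c ⊕ d)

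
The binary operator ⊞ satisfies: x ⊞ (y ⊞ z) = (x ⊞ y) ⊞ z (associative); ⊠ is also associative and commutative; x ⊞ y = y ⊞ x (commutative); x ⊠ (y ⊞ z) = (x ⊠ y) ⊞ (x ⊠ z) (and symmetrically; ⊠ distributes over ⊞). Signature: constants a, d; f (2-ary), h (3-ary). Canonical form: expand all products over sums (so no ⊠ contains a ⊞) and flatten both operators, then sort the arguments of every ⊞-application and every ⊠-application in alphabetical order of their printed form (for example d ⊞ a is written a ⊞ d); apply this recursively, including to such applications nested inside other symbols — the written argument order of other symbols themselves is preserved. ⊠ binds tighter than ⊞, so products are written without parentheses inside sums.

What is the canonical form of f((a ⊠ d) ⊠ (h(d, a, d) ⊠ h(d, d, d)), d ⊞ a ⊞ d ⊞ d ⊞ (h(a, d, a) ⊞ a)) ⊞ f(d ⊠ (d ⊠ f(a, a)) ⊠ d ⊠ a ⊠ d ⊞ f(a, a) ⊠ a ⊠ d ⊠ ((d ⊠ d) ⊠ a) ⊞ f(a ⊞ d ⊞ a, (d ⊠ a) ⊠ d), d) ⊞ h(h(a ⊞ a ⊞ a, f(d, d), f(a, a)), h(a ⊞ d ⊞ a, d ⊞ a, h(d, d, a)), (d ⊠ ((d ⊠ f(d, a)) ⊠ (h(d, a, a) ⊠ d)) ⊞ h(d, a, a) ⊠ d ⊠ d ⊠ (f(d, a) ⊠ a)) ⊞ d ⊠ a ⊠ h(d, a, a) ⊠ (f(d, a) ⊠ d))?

Merge nested applications:  f(a ⊠ d ⊠ h(d, a, d) ⊠ h(d, d, d), a ⊞ a ⊞ d ⊞ d ⊞ d ⊞ h(a, d, a)) ⊞ f(a ⊠ a ⊠ d ⊠ d ⊠ d ⊠ f(a, a) ⊞ a ⊠ d ⊠ d ⊠ d ⊠ d ⊠ f(a, a) ⊞ f(a ⊞ a ⊞ d, a ⊠ d ⊠ d), d) ⊞ h(h(a ⊞ a ⊞ a, f(d, d), f(a, a)), h(a ⊞ a ⊞ d, a ⊞ d, h(d, d, a)), a ⊠ d ⊠ d ⊠ f(d, a) ⊠ h(d, a, a) ⊞ a ⊠ d ⊠ d ⊠ f(d, a) ⊠ h(d, a, a) ⊞ d ⊠ d ⊠ d ⊠ f(d, a) ⊠ h(d, a, a))
Sort:  f(a ⊠ a ⊠ d ⊠ d ⊠ d ⊠ f(a, a) ⊞ a ⊠ d ⊠ d ⊠ d ⊠ d ⊠ f(a, a) ⊞ f(a ⊞ a ⊞ d, a ⊠ d ⊠ d), d) ⊞ f(a ⊠ d ⊠ h(d, a, d) ⊠ h(d, d, d), a ⊞ a ⊞ d ⊞ d ⊞ d ⊞ h(a, d, a)) ⊞ h(h(a ⊞ a ⊞ a, f(d, d), f(a, a)), h(a ⊞ a ⊞ d, a ⊞ d, h(d, d, a)), a ⊠ d ⊠ d ⊠ f(d, a) ⊠ h(d, a, a) ⊞ a ⊠ d ⊠ d ⊠ f(d, a) ⊠ h(d, a, a) ⊞ d ⊠ d ⊠ d ⊠ f(d, a) ⊠ h(d, a, a))

Answer: f(a ⊠ a ⊠ d ⊠ d ⊠ d ⊠ f(a, a) ⊞ a ⊠ d ⊠ d ⊠ d ⊠ d ⊠ f(a, a) ⊞ f(a ⊞ a ⊞ d, a ⊠ d ⊠ d), d) ⊞ f(a ⊠ d ⊠ h(d, a, d) ⊠ h(d, d, d), a ⊞ a ⊞ d ⊞ d ⊞ d ⊞ h(a, d, a)) ⊞ h(h(a ⊞ a ⊞ a, f(d, d), f(a, a)), h(a ⊞ a ⊞ d, a ⊞ d, h(d, d, a)), a ⊠ d ⊠ d ⊠ f(d, a) ⊠ h(d, a, a) ⊞ a ⊠ d ⊠ d ⊠ f(d, a) ⊠ h(d, a, a) ⊞ d ⊠ d ⊠ d ⊠ f(d, a) ⊠ h(d, a, a))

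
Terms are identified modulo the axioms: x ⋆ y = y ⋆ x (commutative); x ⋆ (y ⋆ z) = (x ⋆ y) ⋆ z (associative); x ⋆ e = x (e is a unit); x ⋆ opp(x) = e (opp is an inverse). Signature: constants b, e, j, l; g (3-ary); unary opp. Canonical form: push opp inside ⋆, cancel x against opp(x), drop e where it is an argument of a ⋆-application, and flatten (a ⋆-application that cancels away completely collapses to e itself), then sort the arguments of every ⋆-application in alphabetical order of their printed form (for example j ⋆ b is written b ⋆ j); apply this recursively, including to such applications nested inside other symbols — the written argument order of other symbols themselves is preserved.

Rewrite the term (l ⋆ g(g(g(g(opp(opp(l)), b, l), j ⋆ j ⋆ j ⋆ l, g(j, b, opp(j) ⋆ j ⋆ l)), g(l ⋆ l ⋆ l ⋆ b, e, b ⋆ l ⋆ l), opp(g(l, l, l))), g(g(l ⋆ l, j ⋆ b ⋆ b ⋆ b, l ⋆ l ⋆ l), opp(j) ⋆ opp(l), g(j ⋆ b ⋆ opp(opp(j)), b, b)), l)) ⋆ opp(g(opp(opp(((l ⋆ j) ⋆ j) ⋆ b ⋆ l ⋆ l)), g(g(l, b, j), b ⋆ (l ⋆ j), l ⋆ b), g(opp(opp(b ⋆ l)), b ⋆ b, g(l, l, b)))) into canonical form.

Push opp inside:  distribute opp over ⋆ and collapse double opp
Collect terms:  l ⋆ g(g(g(g(l, b, l), j ⋆ j ⋆ j ⋆ l, g(j, b, l)), g(b ⋆ l ⋆ l ⋆ l, e, b ⋆ l ⋆ l), opp(g(l, l, l))), g(g(l ⋆ l, b ⋆ b ⋆ b ⋆ j, l ⋆ l ⋆ l), opp(j) ⋆ opp(l), g(b ⋆ j ⋆ j, b, b)), l) ⋆ opp(g(b ⋆ j ⋆ j ⋆ l ⋆ l ⋆ l, g(g(l, b, j), b ⋆ j ⋆ l, b ⋆ l), g(b ⋆ l, b ⋆ b, g(l, l, b))))
Order the arguments:  g(g(g(g(l, b, l), j ⋆ j ⋆ j ⋆ l, g(j, b, l)), g(b ⋆ l ⋆ l ⋆ l, e, b ⋆ l ⋆ l), opp(g(l, l, l))), g(g(l ⋆ l, b ⋆ b ⋆ b ⋆ j, l ⋆ l ⋆ l), opp(j) ⋆ opp(l), g(b ⋆ j ⋆ j, b, b)), l) ⋆ l ⋆ opp(g(b ⋆ j ⋆ j ⋆ l ⋆ l ⋆ l, g(g(l, b, j), b ⋆ j ⋆ l, b ⋆ l), g(b ⋆ l, b ⋆ b, g(l, l, b))))

Answer: g(g(g(g(l, b, l), j ⋆ j ⋆ j ⋆ l, g(j, b, l)), g(b ⋆ l ⋆ l ⋆ l, e, b ⋆ l ⋆ l), opp(g(l, l, l))), g(g(l ⋆ l, b ⋆ b ⋆ b ⋆ j, l ⋆ l ⋆ l), opp(j) ⋆ opp(l), g(b ⋆ j ⋆ j, b, b)), l) ⋆ l ⋆ opp(g(b ⋆ j ⋆ j ⋆ l ⋆ l ⋆ l, g(g(l, b, j), b ⋆ j ⋆ l, b ⋆ l), g(b ⋆ l, b ⋆ b, g(l, l, b))))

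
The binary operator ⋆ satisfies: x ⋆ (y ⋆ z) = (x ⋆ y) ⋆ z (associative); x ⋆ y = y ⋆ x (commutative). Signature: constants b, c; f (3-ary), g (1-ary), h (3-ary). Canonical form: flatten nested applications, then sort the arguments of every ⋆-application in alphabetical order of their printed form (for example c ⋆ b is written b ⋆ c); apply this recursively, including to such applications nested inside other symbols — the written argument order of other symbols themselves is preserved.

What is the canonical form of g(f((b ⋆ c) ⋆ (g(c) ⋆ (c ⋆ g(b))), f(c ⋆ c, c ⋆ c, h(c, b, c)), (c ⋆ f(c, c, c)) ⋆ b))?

Answer: g(f(b ⋆ c ⋆ c ⋆ g(b) ⋆ g(c), f(c ⋆ c, c ⋆ c, h(c, b, c)), b ⋆ c ⋆ f(c, c, c)))

Derivation:
Work inside:  (b ⋆ c) ⋆ (g(c) ⋆ (c ⋆ g(b)))
Un-nest:  b ⋆ c ⋆ g(c) ⋆ c ⋆ g(b)
Sort arguments:  b ⋆ c ⋆ c ⋆ g(b) ⋆ g(c)
Reassemble:  g(f(b ⋆ c ⋆ c ⋆ g(b) ⋆ g(c), f(c ⋆ c, c ⋆ c, h(c, b, c)), b ⋆ c ⋆ f(c, c, c)))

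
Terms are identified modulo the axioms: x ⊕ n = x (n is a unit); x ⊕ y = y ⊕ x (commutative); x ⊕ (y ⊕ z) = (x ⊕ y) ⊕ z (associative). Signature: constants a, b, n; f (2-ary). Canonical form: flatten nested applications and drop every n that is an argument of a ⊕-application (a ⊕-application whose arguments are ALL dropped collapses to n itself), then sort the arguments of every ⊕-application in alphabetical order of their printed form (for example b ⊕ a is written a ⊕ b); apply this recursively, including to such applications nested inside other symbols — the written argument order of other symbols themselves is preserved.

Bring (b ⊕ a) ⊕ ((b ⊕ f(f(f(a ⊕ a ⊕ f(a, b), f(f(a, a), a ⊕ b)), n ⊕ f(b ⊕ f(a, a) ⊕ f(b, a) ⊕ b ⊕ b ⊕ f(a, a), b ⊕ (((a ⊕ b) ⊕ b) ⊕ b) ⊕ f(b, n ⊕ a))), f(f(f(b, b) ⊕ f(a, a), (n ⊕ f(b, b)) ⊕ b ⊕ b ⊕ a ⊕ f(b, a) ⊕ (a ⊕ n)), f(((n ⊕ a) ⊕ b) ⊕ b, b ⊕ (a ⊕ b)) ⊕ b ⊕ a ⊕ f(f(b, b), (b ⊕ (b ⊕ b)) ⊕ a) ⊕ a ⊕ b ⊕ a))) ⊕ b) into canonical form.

Merge nested applications:  b ⊕ a ⊕ b ⊕ f(f(f(a ⊕ a ⊕ f(a, b), f(f(a, a), a ⊕ b)), n ⊕ f(b ⊕ f(a, a) ⊕ f(b, a) ⊕ b ⊕ b ⊕ f(a, a), b ⊕ (((a ⊕ b) ⊕ b) ⊕ b) ⊕ f(b, n ⊕ a))), f(f(f(b, b) ⊕ f(a, a), (n ⊕ f(b, b)) ⊕ b ⊕ b ⊕ a ⊕ f(b, a) ⊕ (a ⊕ n)), f(((n ⊕ a) ⊕ b) ⊕ b, b ⊕ (a ⊕ b)) ⊕ b ⊕ a ⊕ f(f(b, b), (b ⊕ (b ⊕ b)) ⊕ a) ⊕ a ⊕ b ⊕ a)) ⊕ b
Simplify inside:  f(f(f(a ⊕ a ⊕ f(a, b), f(f(a, a), a ⊕ b)), n ⊕ f(b ⊕ f(a, a) ⊕ f(b, a) ⊕ b ⊕ b ⊕ f(a, a), b ⊕ (((a ⊕ b) ⊕ b) ⊕ b) ⊕ f(b, n ⊕ a))), f(f(f(b, b) ⊕ f(a, a), (n ⊕ f(b, b)) ⊕ b ⊕ b ⊕ a ⊕ f(b, a) ⊕ (a ⊕ n)), f(((n ⊕ a) ⊕ b) ⊕ b, b ⊕ (a ⊕ b)) ⊕ b ⊕ a ⊕ f(f(b, b), (b ⊕ (b ⊕ b)) ⊕ a) ⊕ a ⊕ b ⊕ a))  →  f(f(f(a ⊕ a ⊕ f(a, b), f(f(a, a), a ⊕ b)), f(b ⊕ b ⊕ b ⊕ f(a, a) ⊕ f(a, a) ⊕ f(b, a), a ⊕ b ⊕ b ⊕ b ⊕ b ⊕ f(b, a))), f(f(f(a, a) ⊕ f(b, b), a ⊕ a ⊕ b ⊕ b ⊕ f(b, a) ⊕ f(b, b)), a ⊕ a ⊕ a ⊕ b ⊕ b ⊕ f(a ⊕ b ⊕ b, a ⊕ b ⊕ b) ⊕ f(f(b, b), a ⊕ b ⊕ b ⊕ b)))
Order the arguments:  a ⊕ b ⊕ b ⊕ b ⊕ f(f(f(a ⊕ a ⊕ f(a, b), f(f(a, a), a ⊕ b)), f(b ⊕ b ⊕ b ⊕ f(a, a) ⊕ f(a, a) ⊕ f(b, a), a ⊕ b ⊕ b ⊕ b ⊕ b ⊕ f(b, a))), f(f(f(a, a) ⊕ f(b, b), a ⊕ a ⊕ b ⊕ b ⊕ f(b, a) ⊕ f(b, b)), a ⊕ a ⊕ a ⊕ b ⊕ b ⊕ f(a ⊕ b ⊕ b, a ⊕ b ⊕ b) ⊕ f(f(b, b), a ⊕ b ⊕ b ⊕ b)))

Answer: a ⊕ b ⊕ b ⊕ b ⊕ f(f(f(a ⊕ a ⊕ f(a, b), f(f(a, a), a ⊕ b)), f(b ⊕ b ⊕ b ⊕ f(a, a) ⊕ f(a, a) ⊕ f(b, a), a ⊕ b ⊕ b ⊕ b ⊕ b ⊕ f(b, a))), f(f(f(a, a) ⊕ f(b, b), a ⊕ a ⊕ b ⊕ b ⊕ f(b, a) ⊕ f(b, b)), a ⊕ a ⊕ a ⊕ b ⊕ b ⊕ f(a ⊕ b ⊕ b, a ⊕ b ⊕ b) ⊕ f(f(b, b), a ⊕ b ⊕ b ⊕ b)))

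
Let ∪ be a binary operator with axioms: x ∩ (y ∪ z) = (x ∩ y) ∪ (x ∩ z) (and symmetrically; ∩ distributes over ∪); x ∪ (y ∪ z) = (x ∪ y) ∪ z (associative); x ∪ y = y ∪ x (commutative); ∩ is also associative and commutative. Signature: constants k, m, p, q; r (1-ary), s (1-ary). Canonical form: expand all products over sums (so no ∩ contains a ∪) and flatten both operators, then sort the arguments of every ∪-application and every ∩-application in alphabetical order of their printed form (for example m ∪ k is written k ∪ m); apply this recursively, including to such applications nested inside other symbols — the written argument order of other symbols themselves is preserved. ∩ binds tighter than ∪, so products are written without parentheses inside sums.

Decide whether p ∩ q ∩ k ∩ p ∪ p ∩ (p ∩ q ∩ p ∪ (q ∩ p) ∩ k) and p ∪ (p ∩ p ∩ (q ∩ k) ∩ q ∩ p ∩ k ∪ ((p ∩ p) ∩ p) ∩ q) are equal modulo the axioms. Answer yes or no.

Answer: no — k ∩ p ∩ p ∩ q ∪ k ∩ p ∩ p ∩ q ∪ p ∩ p ∩ p ∩ q vs k ∩ k ∩ p ∩ p ∩ p ∩ q ∩ q ∪ p ∪ p ∩ p ∩ p ∩ q

Derivation:
Left:  p ∩ q ∩ k ∩ p ∪ p ∩ (p ∩ q ∩ p ∪ (q ∩ p) ∩ k)
  Expand:  k ∩ p ∩ p ∩ q ∪ p ∩ p ∩ p ∩ q ∪ k ∩ p ∩ p ∩ q
  Sort:  k ∩ p ∩ p ∩ q ∪ k ∩ p ∩ p ∩ q ∪ p ∩ p ∩ p ∩ q
Right:  p ∪ (p ∩ p ∩ (q ∩ k) ∩ q ∩ p ∩ k ∪ ((p ∩ p) ∩ p) ∩ q)
  Un-nest:  p ∪ k ∩ k ∩ p ∩ p ∩ p ∩ q ∩ q ∪ p ∩ p ∩ p ∩ q
  Sort:  k ∩ k ∩ p ∩ p ∩ p ∩ q ∩ q ∪ p ∪ p ∩ p ∩ p ∩ q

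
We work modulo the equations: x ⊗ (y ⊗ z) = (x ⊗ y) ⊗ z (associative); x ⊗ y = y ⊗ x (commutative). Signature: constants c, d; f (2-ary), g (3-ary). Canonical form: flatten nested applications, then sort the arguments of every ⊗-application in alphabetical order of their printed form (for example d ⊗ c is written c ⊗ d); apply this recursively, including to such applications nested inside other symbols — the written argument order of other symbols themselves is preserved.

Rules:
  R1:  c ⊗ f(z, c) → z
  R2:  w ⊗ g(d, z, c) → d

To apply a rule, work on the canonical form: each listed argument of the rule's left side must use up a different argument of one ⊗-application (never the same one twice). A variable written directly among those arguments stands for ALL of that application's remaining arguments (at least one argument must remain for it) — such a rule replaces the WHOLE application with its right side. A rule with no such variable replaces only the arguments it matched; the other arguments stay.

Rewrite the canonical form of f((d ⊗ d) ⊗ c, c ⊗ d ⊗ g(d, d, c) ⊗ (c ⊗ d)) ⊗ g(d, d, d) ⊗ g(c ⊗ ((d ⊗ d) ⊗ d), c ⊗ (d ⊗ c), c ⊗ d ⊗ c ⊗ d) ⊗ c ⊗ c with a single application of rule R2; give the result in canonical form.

Canonical form:  c ⊗ c ⊗ f(c ⊗ d ⊗ d, c ⊗ c ⊗ d ⊗ d ⊗ g(d, d, c)) ⊗ g(c ⊗ d ⊗ d ⊗ d, c ⊗ c ⊗ d, c ⊗ c ⊗ d ⊗ d) ⊗ g(d, d, d)
R2 matches:  uses g(d, d, c);  w := c ⊗ c ⊗ d ⊗ d, z := d
The variable takes the whole remainder — replace the entire application.
Result:  c ⊗ c ⊗ f(c ⊗ d ⊗ d, d) ⊗ g(c ⊗ d ⊗ d ⊗ d, c ⊗ c ⊗ d, c ⊗ c ⊗ d ⊗ d) ⊗ g(d, d, d)

Answer: c ⊗ c ⊗ f(c ⊗ d ⊗ d, d) ⊗ g(c ⊗ d ⊗ d ⊗ d, c ⊗ c ⊗ d, c ⊗ c ⊗ d ⊗ d) ⊗ g(d, d, d)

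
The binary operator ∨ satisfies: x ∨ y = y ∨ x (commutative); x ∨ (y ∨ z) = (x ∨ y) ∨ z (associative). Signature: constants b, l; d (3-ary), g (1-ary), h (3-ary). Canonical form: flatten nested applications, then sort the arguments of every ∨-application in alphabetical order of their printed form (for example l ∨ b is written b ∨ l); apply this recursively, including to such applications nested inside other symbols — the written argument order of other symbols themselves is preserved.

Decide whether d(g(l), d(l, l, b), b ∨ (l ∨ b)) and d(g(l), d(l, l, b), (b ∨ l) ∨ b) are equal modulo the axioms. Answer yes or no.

Left:  d(g(l), d(l, l, b), b ∨ (l ∨ b))
  Work inside:  b ∨ (l ∨ b)
  Flatten:  b ∨ l ∨ b
  Sort:  b ∨ b ∨ l
  Reassemble:  d(g(l), d(l, l, b), b ∨ b ∨ l)
Right:  d(g(l), d(l, l, b), (b ∨ l) ∨ b)
  Work inside:  (b ∨ l) ∨ b
  Flatten:  b ∨ l ∨ b
  Sort arguments:  b ∨ b ∨ l
  Reassemble:  d(g(l), d(l, l, b), b ∨ b ∨ l)

Answer: yes — both canonical forms are d(g(l), d(l, l, b), b ∨ b ∨ l)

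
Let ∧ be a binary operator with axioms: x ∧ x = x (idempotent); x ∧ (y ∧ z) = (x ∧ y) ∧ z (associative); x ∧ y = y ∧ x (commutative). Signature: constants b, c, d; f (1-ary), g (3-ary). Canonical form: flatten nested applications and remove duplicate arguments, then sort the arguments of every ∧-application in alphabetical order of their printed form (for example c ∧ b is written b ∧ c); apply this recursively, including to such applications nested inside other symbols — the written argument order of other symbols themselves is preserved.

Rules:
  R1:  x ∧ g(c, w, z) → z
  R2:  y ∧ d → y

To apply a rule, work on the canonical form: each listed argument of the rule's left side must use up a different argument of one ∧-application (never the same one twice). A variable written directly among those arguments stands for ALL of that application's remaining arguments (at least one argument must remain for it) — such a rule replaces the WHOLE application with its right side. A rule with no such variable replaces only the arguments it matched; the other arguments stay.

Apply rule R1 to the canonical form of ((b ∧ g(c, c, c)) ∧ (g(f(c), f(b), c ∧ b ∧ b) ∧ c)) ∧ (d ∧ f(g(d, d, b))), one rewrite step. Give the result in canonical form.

Answer: c

Derivation:
Canonical form:  b ∧ c ∧ d ∧ f(g(d, d, b)) ∧ g(c, c, c) ∧ g(f(c), f(b), b ∧ c)
R1 matches:  uses g(c, c, c);  w := c, x := b ∧ c ∧ d ∧ f(g(d, d, b)) ∧ g(f(c), f(b), b ∧ c), z := c
Every leftover argument binds to the variable; the entire application is replaced.
Result:  c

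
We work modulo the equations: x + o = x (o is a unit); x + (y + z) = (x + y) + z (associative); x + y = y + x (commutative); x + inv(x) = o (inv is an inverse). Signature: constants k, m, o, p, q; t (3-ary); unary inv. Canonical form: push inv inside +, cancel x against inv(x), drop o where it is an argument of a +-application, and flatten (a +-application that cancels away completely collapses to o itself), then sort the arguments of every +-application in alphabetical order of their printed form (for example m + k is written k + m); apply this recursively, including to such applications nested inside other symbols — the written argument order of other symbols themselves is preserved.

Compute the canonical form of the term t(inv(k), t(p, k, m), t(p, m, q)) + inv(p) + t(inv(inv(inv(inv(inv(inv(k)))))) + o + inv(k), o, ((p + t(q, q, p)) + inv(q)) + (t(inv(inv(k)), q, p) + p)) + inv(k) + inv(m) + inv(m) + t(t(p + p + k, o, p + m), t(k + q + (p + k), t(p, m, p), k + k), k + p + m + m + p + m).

Answer: inv(k) + inv(m) + inv(m) + inv(p) + t(inv(k), t(p, k, m), t(p, m, q)) + t(o, o, inv(q) + p + p + t(k, q, p) + t(q, q, p)) + t(t(k + p + p, o, m + p), t(k + k + p + q, t(p, m, p), k + k), k + m + m + m + p + p)

Derivation:
Push inv inside:  distribute inv over + and collapse double inv
Collect:  t(inv(k), t(p, k, m), t(p, m, q)) + inv(p) + t(o, o, inv(q) + p + p + t(k, q, p) + t(q, q, p)) + inv(k) + inv(m) + inv(m) + t(t(k + p + p, o, m + p), t(k + k + p + q, t(p, m, p), k + k), k + m + m + m + p + p)
Sort arguments:  inv(k) + inv(m) + inv(m) + inv(p) + t(inv(k), t(p, k, m), t(p, m, q)) + t(o, o, inv(q) + p + p + t(k, q, p) + t(q, q, p)) + t(t(k + p + p, o, m + p), t(k + k + p + q, t(p, m, p), k + k), k + m + m + m + p + p)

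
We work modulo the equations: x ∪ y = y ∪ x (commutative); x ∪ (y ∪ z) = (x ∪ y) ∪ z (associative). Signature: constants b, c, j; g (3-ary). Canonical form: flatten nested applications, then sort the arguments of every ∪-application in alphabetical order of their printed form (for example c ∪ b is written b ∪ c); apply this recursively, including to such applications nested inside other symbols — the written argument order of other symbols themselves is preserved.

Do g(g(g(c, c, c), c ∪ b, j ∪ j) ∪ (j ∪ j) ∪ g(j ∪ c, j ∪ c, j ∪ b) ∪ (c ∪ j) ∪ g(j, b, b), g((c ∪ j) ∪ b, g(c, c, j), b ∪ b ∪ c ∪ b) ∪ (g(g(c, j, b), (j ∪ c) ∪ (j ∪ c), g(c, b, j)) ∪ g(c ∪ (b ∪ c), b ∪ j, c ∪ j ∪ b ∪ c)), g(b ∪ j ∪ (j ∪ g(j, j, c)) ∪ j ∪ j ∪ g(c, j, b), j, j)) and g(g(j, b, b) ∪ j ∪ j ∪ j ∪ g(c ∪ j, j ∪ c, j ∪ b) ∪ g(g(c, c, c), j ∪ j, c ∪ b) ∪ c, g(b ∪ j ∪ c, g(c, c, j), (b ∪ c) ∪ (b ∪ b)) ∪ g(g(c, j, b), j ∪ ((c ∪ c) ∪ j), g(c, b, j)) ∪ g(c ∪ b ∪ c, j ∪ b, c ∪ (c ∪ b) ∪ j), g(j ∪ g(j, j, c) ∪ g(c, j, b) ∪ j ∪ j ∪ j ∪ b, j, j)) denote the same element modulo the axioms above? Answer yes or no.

Left:  g(g(g(c, c, c), c ∪ b, j ∪ j) ∪ (j ∪ j) ∪ g(j ∪ c, j ∪ c, j ∪ b) ∪ (c ∪ j) ∪ g(j, b, b), g((c ∪ j) ∪ b, g(c, c, j), b ∪ b ∪ c ∪ b) ∪ (g(g(c, j, b), (j ∪ c) ∪ (j ∪ c), g(c, b, j)) ∪ g(c ∪ (b ∪ c), b ∪ j, c ∪ j ∪ b ∪ c)), g(b ∪ j ∪ (j ∪ g(j, j, c)) ∪ j ∪ j ∪ g(c, j, b), j, j))
  Descend into:  g((c ∪ j) ∪ b, g(c, c, j), b ∪ b ∪ c ∪ b) ∪ (g(g(c, j, b), (j ∪ c) ∪ (j ∪ c), g(c, b, j)) ∪ g(c ∪ (b ∪ c), b ∪ j, c ∪ j ∪ b ∪ c))
  Flatten:  g((c ∪ j) ∪ b, g(c, c, j), b ∪ b ∪ c ∪ b) ∪ g(g(c, j, b), (j ∪ c) ∪ (j ∪ c), g(c, b, j)) ∪ g(c ∪ (b ∪ c), b ∪ j, c ∪ j ∪ b ∪ c)
  Canonicalize subterm:  g((c ∪ j) ∪ b, g(c, c, j), b ∪ b ∪ c ∪ b)  →  g(b ∪ c ∪ j, g(c, c, j), b ∪ b ∪ b ∪ c)
  Canonicalize subterm:  g(g(c, j, b), (j ∪ c) ∪ (j ∪ c), g(c, b, j))  →  g(g(c, j, b), c ∪ c ∪ j ∪ j, g(c, b, j))
  Canonicalize subterm:  g(c ∪ (b ∪ c), b ∪ j, c ∪ j ∪ b ∪ c)  →  g(b ∪ c ∪ c, b ∪ j, b ∪ c ∪ c ∪ j)
  Sort arguments:  g(b ∪ c ∪ c, b ∪ j, b ∪ c ∪ c ∪ j) ∪ g(b ∪ c ∪ j, g(c, c, j), b ∪ b ∪ b ∪ c) ∪ g(g(c, j, b), c ∪ c ∪ j ∪ j, g(c, b, j))
  Rebuild:  g(c ∪ g(c ∪ j, c ∪ j, b ∪ j) ∪ g(g(c, c, c), b ∪ c, j ∪ j) ∪ g(j, b, b) ∪ j ∪ j ∪ j, g(b ∪ c ∪ c, b ∪ j, b ∪ c ∪ c ∪ j) ∪ g(b ∪ c ∪ j, g(c, c, j), b ∪ b ∪ b ∪ c) ∪ g(g(c, j, b), c ∪ c ∪ j ∪ j, g(c, b, j)), g(b ∪ g(c, j, b) ∪ g(j, j, c) ∪ j ∪ j ∪ j ∪ j, j, j))
Right:  g(g(j, b, b) ∪ j ∪ j ∪ j ∪ g(c ∪ j, j ∪ c, j ∪ b) ∪ g(g(c, c, c), j ∪ j, c ∪ b) ∪ c, g(b ∪ j ∪ c, g(c, c, j), (b ∪ c) ∪ (b ∪ b)) ∪ g(g(c, j, b), j ∪ ((c ∪ c) ∪ j), g(c, b, j)) ∪ g(c ∪ b ∪ c, j ∪ b, c ∪ (c ∪ b) ∪ j), g(j ∪ g(j, j, c) ∪ g(c, j, b) ∪ j ∪ j ∪ j ∪ b, j, j))
  Descend into:  g(b ∪ j ∪ c, g(c, c, j), (b ∪ c) ∪ (b ∪ b)) ∪ g(g(c, j, b), j ∪ ((c ∪ c) ∪ j), g(c, b, j)) ∪ g(c ∪ b ∪ c, j ∪ b, c ∪ (c ∪ b) ∪ j)
  Canonicalize subterm:  g(b ∪ j ∪ c, g(c, c, j), (b ∪ c) ∪ (b ∪ b))  →  g(b ∪ c ∪ j, g(c, c, j), b ∪ b ∪ b ∪ c)
  Simplify inside:  g(g(c, j, b), j ∪ ((c ∪ c) ∪ j), g(c, b, j))  →  g(g(c, j, b), c ∪ c ∪ j ∪ j, g(c, b, j))
  Simplify inside:  g(c ∪ b ∪ c, j ∪ b, c ∪ (c ∪ b) ∪ j)  →  g(b ∪ c ∪ c, b ∪ j, b ∪ c ∪ c ∪ j)
  Sort arguments:  g(b ∪ c ∪ c, b ∪ j, b ∪ c ∪ c ∪ j) ∪ g(b ∪ c ∪ j, g(c, c, j), b ∪ b ∪ b ∪ c) ∪ g(g(c, j, b), c ∪ c ∪ j ∪ j, g(c, b, j))
  Reassemble:  g(c ∪ g(c ∪ j, c ∪ j, b ∪ j) ∪ g(g(c, c, c), j ∪ j, b ∪ c) ∪ g(j, b, b) ∪ j ∪ j ∪ j, g(b ∪ c ∪ c, b ∪ j, b ∪ c ∪ c ∪ j) ∪ g(b ∪ c ∪ j, g(c, c, j), b ∪ b ∪ b ∪ c) ∪ g(g(c, j, b), c ∪ c ∪ j ∪ j, g(c, b, j)), g(b ∪ g(c, j, b) ∪ g(j, j, c) ∪ j ∪ j ∪ j ∪ j, j, j))

Answer: no — g(c ∪ g(c ∪ j, c ∪ j, b ∪ j) ∪ g(g(c, c, c), b ∪ c, j ∪ j) ∪ g(j, b, b) ∪ j ∪ j ∪ j, g(b ∪ c ∪ c, b ∪ j, b ∪ c ∪ c ∪ j) ∪ g(b ∪ c ∪ j, g(c, c, j), b ∪ b ∪ b ∪ c) ∪ g(g(c, j, b), c ∪ c ∪ j ∪ j, g(c, b, j)), g(b ∪ g(c, j, b) ∪ g(j, j, c) ∪ j ∪ j ∪ j ∪ j, j, j)) vs g(c ∪ g(c ∪ j, c ∪ j, b ∪ j) ∪ g(g(c, c, c), j ∪ j, b ∪ c) ∪ g(j, b, b) ∪ j ∪ j ∪ j, g(b ∪ c ∪ c, b ∪ j, b ∪ c ∪ c ∪ j) ∪ g(b ∪ c ∪ j, g(c, c, j), b ∪ b ∪ b ∪ c) ∪ g(g(c, j, b), c ∪ c ∪ j ∪ j, g(c, b, j)), g(b ∪ g(c, j, b) ∪ g(j, j, c) ∪ j ∪ j ∪ j ∪ j, j, j))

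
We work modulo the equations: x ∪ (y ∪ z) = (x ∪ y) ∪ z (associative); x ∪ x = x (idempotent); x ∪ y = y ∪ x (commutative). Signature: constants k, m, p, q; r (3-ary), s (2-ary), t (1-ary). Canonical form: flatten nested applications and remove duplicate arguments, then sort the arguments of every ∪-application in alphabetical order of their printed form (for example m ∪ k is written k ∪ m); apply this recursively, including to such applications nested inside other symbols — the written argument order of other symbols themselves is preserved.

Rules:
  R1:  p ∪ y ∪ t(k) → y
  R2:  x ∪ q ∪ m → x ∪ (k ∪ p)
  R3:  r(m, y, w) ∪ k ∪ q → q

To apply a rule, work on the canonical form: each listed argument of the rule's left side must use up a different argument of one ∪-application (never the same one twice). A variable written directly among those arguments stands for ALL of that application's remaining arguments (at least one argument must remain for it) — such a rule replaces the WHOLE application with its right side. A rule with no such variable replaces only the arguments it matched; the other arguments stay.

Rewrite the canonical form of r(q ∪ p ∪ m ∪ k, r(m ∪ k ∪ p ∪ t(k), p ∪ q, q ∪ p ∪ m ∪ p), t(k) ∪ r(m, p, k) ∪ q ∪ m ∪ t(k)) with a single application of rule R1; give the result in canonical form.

Answer: r(k ∪ m ∪ p ∪ q, r(k ∪ m, p ∪ q, m ∪ p ∪ q), m ∪ q ∪ r(m, p, k) ∪ t(k))

Derivation:
Canonical form:  r(k ∪ m ∪ p ∪ q, r(k ∪ m ∪ p ∪ t(k), p ∪ q, m ∪ p ∪ q), m ∪ q ∪ r(m, p, k) ∪ t(k))
Apply R1:  consuming p, t(k);  y := k ∪ m
The extension variable absorbs all remaining arguments, so the whole application is rewritten.
New term:  r(k ∪ m ∪ p ∪ q, r(k ∪ m, p ∪ q, m ∪ p ∪ q), m ∪ q ∪ r(m, p, k) ∪ t(k))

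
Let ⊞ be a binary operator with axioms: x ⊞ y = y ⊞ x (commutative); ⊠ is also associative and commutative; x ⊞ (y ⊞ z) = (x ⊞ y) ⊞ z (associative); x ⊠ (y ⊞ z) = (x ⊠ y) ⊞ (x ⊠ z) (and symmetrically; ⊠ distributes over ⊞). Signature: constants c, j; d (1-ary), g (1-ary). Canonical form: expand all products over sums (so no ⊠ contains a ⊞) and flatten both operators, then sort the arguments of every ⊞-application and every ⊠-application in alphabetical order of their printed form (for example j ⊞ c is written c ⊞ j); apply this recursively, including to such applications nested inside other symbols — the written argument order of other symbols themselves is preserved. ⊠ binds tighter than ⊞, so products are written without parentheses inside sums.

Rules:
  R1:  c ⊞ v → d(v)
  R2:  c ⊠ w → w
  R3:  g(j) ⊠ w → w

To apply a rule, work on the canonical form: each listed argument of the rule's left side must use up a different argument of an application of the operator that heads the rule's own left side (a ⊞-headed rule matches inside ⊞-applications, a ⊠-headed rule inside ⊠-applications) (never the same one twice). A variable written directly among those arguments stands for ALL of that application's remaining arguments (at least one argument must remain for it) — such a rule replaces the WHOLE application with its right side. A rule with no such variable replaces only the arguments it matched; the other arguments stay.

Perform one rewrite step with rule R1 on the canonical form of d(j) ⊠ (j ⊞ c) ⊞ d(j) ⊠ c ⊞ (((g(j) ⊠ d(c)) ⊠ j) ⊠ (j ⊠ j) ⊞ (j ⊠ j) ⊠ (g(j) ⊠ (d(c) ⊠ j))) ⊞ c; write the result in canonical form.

Canonical form:  c ⊞ c ⊠ d(j) ⊞ c ⊠ d(j) ⊞ d(c) ⊠ g(j) ⊠ j ⊠ j ⊠ j ⊞ d(c) ⊠ g(j) ⊠ j ⊠ j ⊠ j ⊞ d(j) ⊠ j
Apply R1:  consuming c;  v := c ⊠ d(j) ⊞ c ⊠ d(j) ⊞ d(c) ⊠ g(j) ⊠ j ⊠ j ⊠ j ⊞ d(c) ⊠ g(j) ⊠ j ⊠ j ⊠ j ⊞ d(j) ⊠ j
The extension variable absorbs all remaining arguments, so the whole application is rewritten.
Result:  d(c ⊠ d(j) ⊞ c ⊠ d(j) ⊞ d(c) ⊠ g(j) ⊠ j ⊠ j ⊠ j ⊞ d(c) ⊠ g(j) ⊠ j ⊠ j ⊠ j ⊞ d(j) ⊠ j)

Answer: d(c ⊠ d(j) ⊞ c ⊠ d(j) ⊞ d(c) ⊠ g(j) ⊠ j ⊠ j ⊠ j ⊞ d(c) ⊠ g(j) ⊠ j ⊠ j ⊠ j ⊞ d(j) ⊠ j)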